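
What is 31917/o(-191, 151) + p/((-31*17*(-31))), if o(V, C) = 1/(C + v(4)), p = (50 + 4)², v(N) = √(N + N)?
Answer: 78735635295/16337 + 63834*√2 ≈ 4.9097e+6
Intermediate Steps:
v(N) = √2*√N (v(N) = √(2*N) = √2*√N)
p = 2916 (p = 54² = 2916)
o(V, C) = 1/(C + 2*√2) (o(V, C) = 1/(C + √2*√4) = 1/(C + √2*2) = 1/(C + 2*√2))
31917/o(-191, 151) + p/((-31*17*(-31))) = 31917/(1/(151 + 2*√2)) + 2916/((-31*17*(-31))) = 31917*(151 + 2*√2) + 2916/((-527*(-31))) = (4819467 + 63834*√2) + 2916/16337 = 78735635295/16337 + 63834*√2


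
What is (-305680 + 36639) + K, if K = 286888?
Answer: 17847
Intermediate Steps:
(-305680 + 36639) + K = (-305680 + 36639) + 286888 = -269041 + 286888 = 17847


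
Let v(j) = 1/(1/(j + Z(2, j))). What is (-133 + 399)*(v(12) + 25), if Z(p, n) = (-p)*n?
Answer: 3458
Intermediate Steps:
Z(p, n) = -n*p
v(j) = -j (v(j) = 1/(1/(j - 1*j*2)) = 1/(1/(j - 2*j)) = 1/(1/(-j)) = 1/(-1/j) = -j)
(-133 + 399)*(v(12) + 25) = (-133 + 399)*(-1*12 + 25) = 266*(-12 + 25) = 266*13 = 3458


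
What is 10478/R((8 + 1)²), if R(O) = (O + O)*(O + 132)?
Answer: 5239/17253 ≈ 0.30366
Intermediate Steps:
R(O) = 2*O*(132 + O) (R(O) = (2*O)*(132 + O) = 2*O*(132 + O))
10478/R((8 + 1)²) = 10478/((2*(8 + 1)²*(132 + (8 + 1)²))) = 10478/((2*9²*(132 + 9²))) = 10478/((2*81*(132 + 81))) = 10478/((2*81*213)) = 10478/34506 = 10478*(1/34506) = 5239/17253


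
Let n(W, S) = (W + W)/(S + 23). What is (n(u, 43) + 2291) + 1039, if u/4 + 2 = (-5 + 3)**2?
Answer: 109898/33 ≈ 3330.2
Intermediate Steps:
u = 8 (u = -8 + 4*(-5 + 3)**2 = -8 + 4*(-2)**2 = -8 + 4*4 = -8 + 16 = 8)
n(W, S) = 2*W/(23 + S) (n(W, S) = (2*W)/(23 + S) = 2*W/(23 + S))
(n(u, 43) + 2291) + 1039 = (2*8/(23 + 43) + 2291) + 1039 = (2*8/66 + 2291) + 1039 = (2*8*(1/66) + 2291) + 1039 = (8/33 + 2291) + 1039 = 75611/33 + 1039 = 109898/33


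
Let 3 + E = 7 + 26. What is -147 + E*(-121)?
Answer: -3777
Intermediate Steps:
E = 30 (E = -3 + (7 + 26) = -3 + 33 = 30)
-147 + E*(-121) = -147 + 30*(-121) = -147 - 3630 = -3777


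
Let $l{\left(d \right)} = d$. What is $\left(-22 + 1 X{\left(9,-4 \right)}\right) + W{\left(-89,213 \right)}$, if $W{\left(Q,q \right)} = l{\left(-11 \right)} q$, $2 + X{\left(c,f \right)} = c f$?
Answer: $-2403$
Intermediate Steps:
$X{\left(c,f \right)} = -2 + c f$
$W{\left(Q,q \right)} = - 11 q$
$\left(-22 + 1 X{\left(9,-4 \right)}\right) + W{\left(-89,213 \right)} = \left(-22 + 1 \left(-2 + 9 \left(-4\right)\right)\right) - 2343 = \left(-22 + 1 \left(-2 - 36\right)\right) - 2343 = \left(-22 + 1 \left(-38\right)\right) - 2343 = \left(-22 - 38\right) - 2343 = -60 - 2343 = -2403$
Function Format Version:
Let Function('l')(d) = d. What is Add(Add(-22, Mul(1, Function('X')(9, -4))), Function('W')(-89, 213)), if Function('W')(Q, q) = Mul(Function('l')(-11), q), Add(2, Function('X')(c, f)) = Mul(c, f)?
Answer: -2403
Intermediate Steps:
Function('X')(c, f) = Add(-2, Mul(c, f))
Function('W')(Q, q) = Mul(-11, q)
Add(Add(-22, Mul(1, Function('X')(9, -4))), Function('W')(-89, 213)) = Add(Add(-22, Mul(1, Add(-2, Mul(9, -4)))), Mul(-11, 213)) = Add(Add(-22, Mul(1, Add(-2, -36))), -2343) = Add(Add(-22, Mul(1, -38)), -2343) = Add(Add(-22, -38), -2343) = Add(-60, -2343) = -2403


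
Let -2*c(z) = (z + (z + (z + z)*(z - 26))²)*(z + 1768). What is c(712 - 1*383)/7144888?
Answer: -41815531032093/7144888 ≈ -5.8525e+6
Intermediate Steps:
c(z) = -(1768 + z)*(z + (z + 2*z*(-26 + z))²)/2 (c(z) = -(z + (z + (z + z)*(z - 26))²)*(z + 1768)/2 = -(z + (z + (2*z)*(-26 + z))²)*(1768 + z)/2 = -(z + (z + 2*z*(-26 + z))²)*(1768 + z)/2 = -(1768 + z)*(z + (z + 2*z*(-26 + z))²)/2)
c(712 - 1*383)/7144888 = ((712 - 1*383)*(-1768 - 4598569*(712 - 1*383) - 6868*(712 - 1*383)³ - 4*(712 - 1*383)⁴ + 358071*(712 - 1*383)²)/2)/7144888 = ((712 - 383)*(-1768 - 4598569*(712 - 383) - 6868*(712 - 383)³ - 4*(712 - 383)⁴ + 358071*(712 - 383)²)/2)*(1/7144888) = ((½)*329*(-1768 - 4598569*329 - 6868*329³ - 4*329⁴ + 358071*329²))*(1/7144888) = ((½)*329*(-1768 - 1512929201 - 6868*35611289 - 4*11716114081 + 358071*108241))*(1/7144888) = ((½)*329*(-1768 - 1512929201 - 244578332852 - 46864456324 + 38757963111))*(1/7144888) = ((½)*329*(-254197757034))*(1/7144888) = -41815531032093*1/7144888 = -41815531032093/7144888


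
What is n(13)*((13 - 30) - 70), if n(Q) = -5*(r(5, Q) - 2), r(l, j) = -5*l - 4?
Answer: -13485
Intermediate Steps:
r(l, j) = -4 - 5*l
n(Q) = 155 (n(Q) = -5*((-4 - 5*5) - 2) = -5*((-4 - 25) - 2) = -5*(-29 - 2) = -5*(-31) = 155)
n(13)*((13 - 30) - 70) = 155*((13 - 30) - 70) = 155*(-17 - 70) = 155*(-87) = -13485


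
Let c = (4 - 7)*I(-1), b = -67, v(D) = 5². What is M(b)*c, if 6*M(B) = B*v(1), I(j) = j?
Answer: -1675/2 ≈ -837.50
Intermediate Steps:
v(D) = 25
M(B) = 25*B/6 (M(B) = (B*25)/6 = (25*B)/6 = 25*B/6)
c = 3 (c = (4 - 7)*(-1) = -3*(-1) = 3)
M(b)*c = ((25/6)*(-67))*3 = -1675/6*3 = -1675/2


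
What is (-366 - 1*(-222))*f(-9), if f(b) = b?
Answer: 1296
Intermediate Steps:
(-366 - 1*(-222))*f(-9) = (-366 - 1*(-222))*(-9) = (-366 + 222)*(-9) = -144*(-9) = 1296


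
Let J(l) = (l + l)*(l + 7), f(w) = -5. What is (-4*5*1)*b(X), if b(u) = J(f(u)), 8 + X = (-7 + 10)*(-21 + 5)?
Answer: 400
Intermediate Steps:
X = -56 (X = -8 + (-7 + 10)*(-21 + 5) = -8 + 3*(-16) = -8 - 48 = -56)
J(l) = 2*l*(7 + l) (J(l) = (2*l)*(7 + l) = 2*l*(7 + l))
b(u) = -20 (b(u) = 2*(-5)*(7 - 5) = 2*(-5)*2 = -20)
(-4*5*1)*b(X) = (-4*5*1)*(-20) = -20*1*(-20) = -20*(-20) = 400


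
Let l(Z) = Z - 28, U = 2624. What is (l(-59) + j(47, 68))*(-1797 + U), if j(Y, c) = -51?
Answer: -114126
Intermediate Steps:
l(Z) = -28 + Z
(l(-59) + j(47, 68))*(-1797 + U) = ((-28 - 59) - 51)*(-1797 + 2624) = (-87 - 51)*827 = -138*827 = -114126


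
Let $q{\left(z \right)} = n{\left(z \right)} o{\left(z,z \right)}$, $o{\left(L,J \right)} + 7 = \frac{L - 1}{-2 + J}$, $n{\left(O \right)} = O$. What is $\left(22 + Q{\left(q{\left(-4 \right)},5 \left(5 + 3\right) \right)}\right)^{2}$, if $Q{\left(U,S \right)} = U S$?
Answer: $\frac{9156676}{9} \approx 1.0174 \cdot 10^{6}$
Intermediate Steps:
$o{\left(L,J \right)} = -7 + \frac{-1 + L}{-2 + J}$ ($o{\left(L,J \right)} = -7 + \frac{L - 1}{-2 + J} = -7 + \frac{-1 + L}{-2 + J}$)
$q{\left(z \right)} = \frac{z \left(13 - 6 z\right)}{-2 + z}$ ($q{\left(z \right)} = z \frac{13 + z - 7 z}{-2 + z} = z \frac{13 - 6 z}{-2 + z} = \frac{z \left(13 - 6 z\right)}{-2 + z}$)
$Q{\left(U,S \right)} = S U$
$\left(22 + Q{\left(q{\left(-4 \right)},5 \left(5 + 3\right) \right)}\right)^{2} = \left(22 + 5 \left(5 + 3\right) \left(- \frac{4 \left(13 - -24\right)}{-2 - 4}\right)\right)^{2} = \left(22 + 5 \cdot 8 \left(- \frac{4 \left(13 + 24\right)}{-6}\right)\right)^{2} = \left(22 + 40 \left(\left(-4\right) \left(- \frac{1}{6}\right) 37\right)\right)^{2} = \left(22 + 40 \cdot \frac{74}{3}\right)^{2} = \left(22 + \frac{2960}{3}\right)^{2} = \left(\frac{3026}{3}\right)^{2} = \frac{9156676}{9}$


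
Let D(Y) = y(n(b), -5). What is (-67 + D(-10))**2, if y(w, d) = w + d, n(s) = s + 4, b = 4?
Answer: 4096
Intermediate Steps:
n(s) = 4 + s
y(w, d) = d + w
D(Y) = 3 (D(Y) = -5 + (4 + 4) = -5 + 8 = 3)
(-67 + D(-10))**2 = (-67 + 3)**2 = (-64)**2 = 4096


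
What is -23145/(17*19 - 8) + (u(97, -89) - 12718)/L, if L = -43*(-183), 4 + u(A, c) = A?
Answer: -4135664/55083 ≈ -75.081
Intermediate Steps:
u(A, c) = -4 + A
L = 7869
-23145/(17*19 - 8) + (u(97, -89) - 12718)/L = -23145/(17*19 - 8) + ((-4 + 97) - 12718)/7869 = -23145/(323 - 8) + (93 - 12718)*(1/7869) = -23145/315 - 12625*1/7869 = -23145*1/315 - 12625/7869 = -1543/21 - 12625/7869 = -4135664/55083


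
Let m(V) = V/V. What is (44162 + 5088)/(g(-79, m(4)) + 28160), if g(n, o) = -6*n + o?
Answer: 9850/5727 ≈ 1.7199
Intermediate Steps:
m(V) = 1
g(n, o) = o - 6*n
(44162 + 5088)/(g(-79, m(4)) + 28160) = (44162 + 5088)/((1 - 6*(-79)) + 28160) = 49250/((1 + 474) + 28160) = 49250/(475 + 28160) = 49250/28635 = 49250*(1/28635) = 9850/5727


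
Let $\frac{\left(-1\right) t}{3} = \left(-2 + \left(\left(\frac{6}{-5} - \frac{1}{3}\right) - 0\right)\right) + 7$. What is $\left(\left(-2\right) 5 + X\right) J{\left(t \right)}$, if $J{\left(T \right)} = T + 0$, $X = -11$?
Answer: $\frac{1092}{5} \approx 218.4$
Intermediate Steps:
$t = - \frac{52}{5}$ ($t = - 3 \left(\left(-2 + \left(\left(\frac{6}{-5} - \frac{1}{3}\right) - 0\right)\right) + 7\right) = - 3 \left(\left(-2 + \left(\left(6 \left(- \frac{1}{5}\right) - \frac{1}{3}\right) + 0\right)\right) + 7\right) = - 3 \left(\left(-2 + \left(\left(- \frac{6}{5} - \frac{1}{3}\right) + 0\right)\right) + 7\right) = - 3 \left(\left(-2 + \left(- \frac{23}{15} + 0\right)\right) + 7\right) = - 3 \left(\left(-2 - \frac{23}{15}\right) + 7\right) = - 3 \left(- \frac{53}{15} + 7\right) = \left(-3\right) \frac{52}{15} = - \frac{52}{5} \approx -10.4$)
$J{\left(T \right)} = T$
$\left(\left(-2\right) 5 + X\right) J{\left(t \right)} = \left(\left(-2\right) 5 - 11\right) \left(- \frac{52}{5}\right) = \left(-10 - 11\right) \left(- \frac{52}{5}\right) = \left(-21\right) \left(- \frac{52}{5}\right) = \frac{1092}{5}$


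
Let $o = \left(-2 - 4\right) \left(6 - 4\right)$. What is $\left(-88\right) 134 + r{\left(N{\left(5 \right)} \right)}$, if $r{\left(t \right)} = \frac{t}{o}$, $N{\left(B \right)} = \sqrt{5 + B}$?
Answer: $-11792 - \frac{\sqrt{10}}{12} \approx -11792.0$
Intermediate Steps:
$o = -12$ ($o = \left(-6\right) 2 = -12$)
$r{\left(t \right)} = - \frac{t}{12}$ ($r{\left(t \right)} = \frac{t}{-12} = t \left(- \frac{1}{12}\right) = - \frac{t}{12}$)
$\left(-88\right) 134 + r{\left(N{\left(5 \right)} \right)} = \left(-88\right) 134 - \frac{\sqrt{5 + 5}}{12} = -11792 - \frac{\sqrt{10}}{12}$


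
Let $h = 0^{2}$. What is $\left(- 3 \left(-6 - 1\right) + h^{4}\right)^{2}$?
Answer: $441$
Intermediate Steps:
$h = 0$
$\left(- 3 \left(-6 - 1\right) + h^{4}\right)^{2} = \left(- 3 \left(-6 - 1\right) + 0^{4}\right)^{2} = \left(\left(-3\right) \left(-7\right) + 0\right)^{2} = \left(21 + 0\right)^{2} = 21^{2} = 441$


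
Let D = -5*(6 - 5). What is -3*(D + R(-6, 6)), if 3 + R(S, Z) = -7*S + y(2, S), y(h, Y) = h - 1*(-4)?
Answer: -120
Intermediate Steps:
y(h, Y) = 4 + h (y(h, Y) = h + 4 = 4 + h)
R(S, Z) = 3 - 7*S (R(S, Z) = -3 + (-7*S + (4 + 2)) = -3 + (-7*S + 6) = -3 + (6 - 7*S) = 3 - 7*S)
D = -5 (D = -5*1 = -5)
-3*(D + R(-6, 6)) = -3*(-5 + (3 - 7*(-6))) = -3*(-5 + (3 + 42)) = -3*(-5 + 45) = -3*40 = -120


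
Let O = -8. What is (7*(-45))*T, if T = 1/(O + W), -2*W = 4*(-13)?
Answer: -35/2 ≈ -17.500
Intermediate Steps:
W = 26 (W = -2*(-13) = -½*(-52) = 26)
T = 1/18 (T = 1/(-8 + 26) = 1/18 ≈ 0.055556)
(7*(-45))*T = (7*(-45))*(1/18) = -315*1/18 = -35/2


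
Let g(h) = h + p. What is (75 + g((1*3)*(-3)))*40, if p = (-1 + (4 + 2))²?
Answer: 3640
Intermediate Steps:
p = 25 (p = (-1 + 6)² = 5² = 25)
g(h) = 25 + h (g(h) = h + 25 = 25 + h)
(75 + g((1*3)*(-3)))*40 = (75 + (25 + (1*3)*(-3)))*40 = (75 + (25 + 3*(-3)))*40 = (75 + (25 - 9))*40 = (75 + 16)*40 = 91*40 = 3640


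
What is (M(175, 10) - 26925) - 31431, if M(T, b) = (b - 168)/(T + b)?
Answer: -10796018/185 ≈ -58357.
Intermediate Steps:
M(T, b) = (-168 + b)/(T + b)
(M(175, 10) - 26925) - 31431 = ((-168 + 10)/(175 + 10) - 26925) - 31431 = (-158/185 - 26925) - 31431 = -4981283/185 - 31431 = -10796018/185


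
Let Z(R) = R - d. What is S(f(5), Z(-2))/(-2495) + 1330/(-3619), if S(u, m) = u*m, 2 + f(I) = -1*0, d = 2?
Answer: -478186/1289915 ≈ -0.37071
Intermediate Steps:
Z(R) = -2 + R (Z(R) = R - 1*2 = R - 2 = -2 + R)
f(I) = -2 (f(I) = -2 - 1*0 = -2 + 0 = -2)
S(u, m) = m*u
S(f(5), Z(-2))/(-2495) + 1330/(-3619) = ((-2 - 2)*(-2))/(-2495) + 1330/(-3619) = -4*(-2)*(-1/2495) + 1330*(-1/3619) = 8*(-1/2495) - 190/517 = -8/2495 - 190/517 = -478186/1289915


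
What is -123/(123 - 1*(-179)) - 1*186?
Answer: -56295/302 ≈ -186.41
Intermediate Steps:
-123/(123 - 1*(-179)) - 1*186 = -123/(123 + 179) - 186 = -123/302 - 186 = -56295/302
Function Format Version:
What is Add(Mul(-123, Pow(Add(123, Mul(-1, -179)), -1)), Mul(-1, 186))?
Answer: Rational(-56295, 302) ≈ -186.41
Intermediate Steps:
Add(Mul(-123, Pow(Add(123, Mul(-1, -179)), -1)), Mul(-1, 186)) = Add(Mul(-123, Pow(Add(123, 179), -1)), -186) = Add(Mul(-123, Pow(302, -1)), -186) = Add(Mul(-123, Rational(1, 302)), -186) = Add(Rational(-123, 302), -186) = Rational(-56295, 302)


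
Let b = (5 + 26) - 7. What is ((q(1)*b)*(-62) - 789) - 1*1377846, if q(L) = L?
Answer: -1380123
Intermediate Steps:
b = 24 (b = 31 - 7 = 24)
((q(1)*b)*(-62) - 789) - 1*1377846 = ((1*24)*(-62) - 789) - 1*1377846 = (24*(-62) - 789) - 1377846 = (-1488 - 789) - 1377846 = -2277 - 1377846 = -1380123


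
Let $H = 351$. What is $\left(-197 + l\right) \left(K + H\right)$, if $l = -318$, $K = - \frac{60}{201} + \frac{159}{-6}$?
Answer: $- \frac{22373145}{134} \approx -1.6696 \cdot 10^{5}$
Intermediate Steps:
$K = - \frac{3591}{134}$ ($K = \left(-60\right) \frac{1}{201} + 159 \left(- \frac{1}{6}\right) = - \frac{20}{67} - \frac{53}{2} = - \frac{3591}{134} \approx -26.798$)
$\left(-197 + l\right) \left(K + H\right) = \left(-197 - 318\right) \left(- \frac{3591}{134} + 351\right) = \left(-515\right) \frac{43443}{134} = - \frac{22373145}{134}$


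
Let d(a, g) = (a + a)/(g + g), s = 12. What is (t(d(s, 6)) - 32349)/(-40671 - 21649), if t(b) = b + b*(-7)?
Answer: 32361/62320 ≈ 0.51927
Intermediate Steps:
d(a, g) = a/g (d(a, g) = (2*a)/((2*g)) = (2*a)*(1/(2*g)) = a/g)
t(b) = -6*b (t(b) = b - 7*b = -6*b)
(t(d(s, 6)) - 32349)/(-40671 - 21649) = (-72/6 - 32349)/(-40671 - 21649) = (-72/6 - 32349)/(-62320) = (-6*2 - 32349)*(-1/62320) = (-12 - 32349)*(-1/62320) = -32361*(-1/62320) = 32361/62320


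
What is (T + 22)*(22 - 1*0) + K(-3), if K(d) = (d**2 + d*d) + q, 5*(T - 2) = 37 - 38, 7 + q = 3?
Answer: 2688/5 ≈ 537.60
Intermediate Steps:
q = -4 (q = -7 + 3 = -4)
T = 9/5 (T = 2 + (37 - 38)/5 = 2 + (1/5)*(-1) = 2 - 1/5 = 9/5 ≈ 1.8000)
K(d) = -4 + 2*d**2 (K(d) = (d**2 + d*d) - 4 = (d**2 + d**2) - 4 = 2*d**2 - 4 = -4 + 2*d**2)
(T + 22)*(22 - 1*0) + K(-3) = (9/5 + 22)*(22 - 1*0) + (-4 + 2*(-3)**2) = 119*(22 + 0)/5 + (-4 + 2*9) = (119/5)*22 + (-4 + 18) = 2618/5 + 14 = 2688/5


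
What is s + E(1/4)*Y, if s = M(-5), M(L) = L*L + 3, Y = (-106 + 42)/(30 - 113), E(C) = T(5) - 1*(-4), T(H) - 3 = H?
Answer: 3092/83 ≈ 37.253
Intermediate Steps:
T(H) = 3 + H
E(C) = 12 (E(C) = (3 + 5) - 1*(-4) = 8 + 4 = 12)
Y = 64/83 (Y = -64/(-83) = -64*(-1/83) = 64/83 ≈ 0.77108)
M(L) = 3 + L**2 (M(L) = L**2 + 3 = 3 + L**2)
s = 28 (s = 3 + (-5)**2 = 3 + 25 = 28)
s + E(1/4)*Y = 28 + 12*(64/83) = 28 + 768/83 = 3092/83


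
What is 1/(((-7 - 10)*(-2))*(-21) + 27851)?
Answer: 1/27137 ≈ 3.6850e-5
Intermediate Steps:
1/(((-7 - 10)*(-2))*(-21) + 27851) = 1/(-17*(-2)*(-21) + 27851) = 1/(34*(-21) + 27851) = 1/(-714 + 27851) = 1/27137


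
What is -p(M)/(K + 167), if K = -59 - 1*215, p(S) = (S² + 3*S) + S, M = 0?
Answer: 0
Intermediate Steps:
p(S) = S² + 4*S
K = -274 (K = -59 - 215 = -274)
-p(M)/(K + 167) = -0*(4 + 0)/(-274 + 167) = -0*4/(-107) = -0*(-1)/107 = -1*0 = 0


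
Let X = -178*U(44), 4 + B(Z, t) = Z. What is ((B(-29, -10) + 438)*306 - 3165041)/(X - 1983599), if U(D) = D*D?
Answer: 3041111/2328207 ≈ 1.3062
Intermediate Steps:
U(D) = D²
B(Z, t) = -4 + Z
X = -344608 (X = -178*44² = -178*1936 = -344608)
((B(-29, -10) + 438)*306 - 3165041)/(X - 1983599) = (((-4 - 29) + 438)*306 - 3165041)/(-344608 - 1983599) = ((-33 + 438)*306 - 3165041)/(-2328207) = (405*306 - 3165041)*(-1/2328207) = (123930 - 3165041)*(-1/2328207) = -3041111*(-1/2328207) = 3041111/2328207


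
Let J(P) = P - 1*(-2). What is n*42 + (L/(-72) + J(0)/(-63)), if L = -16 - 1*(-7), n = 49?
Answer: 1037279/504 ≈ 2058.1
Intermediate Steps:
J(P) = 2 + P (J(P) = P + 2 = 2 + P)
L = -9 (L = -16 + 7 = -9)
n*42 + (L/(-72) + J(0)/(-63)) = 49*42 + (-9/(-72) + (2 + 0)/(-63)) = 2058 + (-9*(-1/72) + 2*(-1/63)) = 2058 + (⅛ - 2/63) = 2058 + 47/504 = 1037279/504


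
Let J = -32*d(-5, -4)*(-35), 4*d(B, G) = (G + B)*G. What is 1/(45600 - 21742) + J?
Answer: 240488641/23858 ≈ 10080.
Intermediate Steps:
d(B, G) = G*(B + G)/4 (d(B, G) = ((G + B)*G)/4 = ((B + G)*G)/4 = (G*(B + G))/4 = G*(B + G)/4)
J = 10080 (J = -8*(-4)*(-5 - 4)*(-35) = -8*(-4)*(-9)*(-35) = -32*9*(-35) = -288*(-35) = 10080)
1/(45600 - 21742) + J = 1/(45600 - 21742) + 10080 = 1/23858 + 10080 = 240488641/23858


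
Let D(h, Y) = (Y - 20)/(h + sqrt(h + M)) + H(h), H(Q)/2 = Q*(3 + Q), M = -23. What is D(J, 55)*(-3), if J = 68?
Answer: -132651612/4579 + 315*sqrt(5)/4579 ≈ -28969.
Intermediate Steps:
H(Q) = 2*Q*(3 + Q) (H(Q) = 2*(Q*(3 + Q)) = 2*Q*(3 + Q))
D(h, Y) = (-20 + Y)/(h + sqrt(-23 + h)) + 2*h*(3 + h) (D(h, Y) = (Y - 20)/(h + sqrt(h - 23)) + 2*h*(3 + h) = (-20 + Y)/(h + sqrt(-23 + h)) + 2*h*(3 + h))
D(J, 55)*(-3) = ((-20 + 55 + 2*68**2*(3 + 68) + 2*68*sqrt(-23 + 68)*(3 + 68))/(68 + sqrt(-23 + 68)))*(-3) = ((-20 + 55 + 2*4624*71 + 2*68*sqrt(45)*71)/(68 + sqrt(45)))*(-3) = ((-20 + 55 + 656608 + 2*68*(3*sqrt(5))*71)/(68 + 3*sqrt(5)))*(-3) = ((-20 + 55 + 656608 + 28968*sqrt(5))/(68 + 3*sqrt(5)))*(-3) = ((656643 + 28968*sqrt(5))/(68 + 3*sqrt(5)))*(-3) = -3*(656643 + 28968*sqrt(5))/(68 + 3*sqrt(5))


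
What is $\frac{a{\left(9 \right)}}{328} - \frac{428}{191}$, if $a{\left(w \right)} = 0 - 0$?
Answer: $- \frac{428}{191} \approx -2.2408$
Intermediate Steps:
$a{\left(w \right)} = 0$ ($a{\left(w \right)} = 0 + 0 = 0$)
$\frac{a{\left(9 \right)}}{328} - \frac{428}{191} = \frac{0}{328} - \frac{428}{191} = 0 \cdot \frac{1}{328} - \frac{428}{191} = 0 - \frac{428}{191} = - \frac{428}{191}$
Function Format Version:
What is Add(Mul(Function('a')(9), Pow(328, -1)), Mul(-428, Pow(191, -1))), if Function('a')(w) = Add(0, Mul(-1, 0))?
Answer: Rational(-428, 191) ≈ -2.2408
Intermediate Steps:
Function('a')(w) = 0 (Function('a')(w) = Add(0, 0) = 0)
Add(Mul(Function('a')(9), Pow(328, -1)), Mul(-428, Pow(191, -1))) = Add(Mul(0, Pow(328, -1)), Mul(-428, Pow(191, -1))) = Add(Mul(0, Rational(1, 328)), Mul(-428, Rational(1, 191))) = Add(0, Rational(-428, 191)) = Rational(-428, 191)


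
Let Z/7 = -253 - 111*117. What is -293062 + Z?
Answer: -385742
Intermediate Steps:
Z = -92680 (Z = 7*(-253 - 111*117) = 7*(-253 - 12987) = 7*(-13240) = -92680)
-293062 + Z = -293062 - 92680 = -385742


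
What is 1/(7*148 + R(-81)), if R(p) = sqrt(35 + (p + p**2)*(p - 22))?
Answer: 1036/1740701 - I*sqrt(667405)/1740701 ≈ 0.00059516 - 0.00046932*I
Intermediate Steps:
R(p) = sqrt(35 + (-22 + p)*(p + p**2)) (R(p) = sqrt(35 + (p + p**2)*(-22 + p)) = sqrt(35 + (-22 + p)*(p + p**2)))
1/(7*148 + R(-81)) = 1/(7*148 + sqrt(35 + (-81)**3 - 22*(-81) - 21*(-81)**2)) = 1/(1036 + sqrt(35 - 531441 + 1782 - 21*6561)) = 1/(1036 + sqrt(35 - 531441 + 1782 - 137781)) = 1/(1036 + sqrt(-667405)) = 1/(1036 + I*sqrt(667405))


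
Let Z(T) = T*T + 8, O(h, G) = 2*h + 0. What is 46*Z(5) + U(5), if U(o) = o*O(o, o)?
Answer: 1568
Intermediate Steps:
O(h, G) = 2*h
U(o) = 2*o² (U(o) = o*(2*o) = 2*o²)
Z(T) = 8 + T² (Z(T) = T² + 8 = 8 + T²)
46*Z(5) + U(5) = 46*(8 + 5²) + 2*5² = 46*(8 + 25) + 2*25 = 46*33 + 50 = 1518 + 50 = 1568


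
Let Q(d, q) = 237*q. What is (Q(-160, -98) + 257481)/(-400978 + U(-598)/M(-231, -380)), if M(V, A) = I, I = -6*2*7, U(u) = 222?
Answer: -1093190/1871243 ≈ -0.58421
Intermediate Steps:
I = -84 (I = -12*7 = -84)
M(V, A) = -84
(Q(-160, -98) + 257481)/(-400978 + U(-598)/M(-231, -380)) = (237*(-98) + 257481)/(-400978 + 222/(-84)) = (-23226 + 257481)/(-400978 + 222*(-1/84)) = 234255/(-400978 - 37/14) = 234255/(-5613729/14) = 234255*(-14/5613729) = -1093190/1871243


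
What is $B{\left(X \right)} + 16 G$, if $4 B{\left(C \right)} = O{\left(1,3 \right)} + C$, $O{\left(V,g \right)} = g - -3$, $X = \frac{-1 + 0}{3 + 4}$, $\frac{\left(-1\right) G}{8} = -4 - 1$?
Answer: $\frac{17961}{28} \approx 641.46$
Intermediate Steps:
$G = 40$ ($G = - 8 \left(-4 - 1\right) = \left(-8\right) \left(-5\right) = 40$)
$X = - \frac{1}{7} \approx -0.14286$
$O{\left(V,g \right)} = 3 + g$ ($O{\left(V,g \right)} = g + 3 = 3 + g$)
$B{\left(C \right)} = \frac{3}{2} + \frac{C}{4}$ ($B{\left(C \right)} = \frac{\left(3 + 3\right) + C}{4} = \frac{6 + C}{4} = \frac{3}{2} + \frac{C}{4}$)
$B{\left(X \right)} + 16 G = \left(\frac{3}{2} + \frac{1}{4} \left(- \frac{1}{7}\right)\right) + 16 \cdot 40 = \left(\frac{3}{2} - \frac{1}{28}\right) + 640 = \frac{41}{28} + 640 = \frac{17961}{28}$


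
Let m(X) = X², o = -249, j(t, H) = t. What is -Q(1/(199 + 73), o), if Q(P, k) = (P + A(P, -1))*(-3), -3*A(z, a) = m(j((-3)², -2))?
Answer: -22029/272 ≈ -80.989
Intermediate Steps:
A(z, a) = -27 (A(z, a) = -((-3)²)²/3 = -⅓*9² = -⅓*81 = -27)
Q(P, k) = 81 - 3*P (Q(P, k) = (P - 27)*(-3) = (-27 + P)*(-3) = 81 - 3*P)
-Q(1/(199 + 73), o) = -(81 - 3/(199 + 73)) = -(81 - 3/272) = -1*22029/272 = -22029/272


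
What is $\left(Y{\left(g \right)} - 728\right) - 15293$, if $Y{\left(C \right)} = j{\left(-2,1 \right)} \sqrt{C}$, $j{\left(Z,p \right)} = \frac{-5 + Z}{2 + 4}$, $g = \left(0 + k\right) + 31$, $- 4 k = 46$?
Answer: $-16021 - \frac{7 \sqrt{78}}{12} \approx -16026.0$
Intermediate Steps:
$k = - \frac{23}{2}$ ($k = \left(- \frac{1}{4}\right) 46 = - \frac{23}{2} \approx -11.5$)
$g = \frac{39}{2}$ ($g = \left(0 - \frac{23}{2}\right) + 31 = - \frac{23}{2} + 31 = \frac{39}{2} \approx 19.5$)
$j{\left(Z,p \right)} = - \frac{5}{6} + \frac{Z}{6}$ ($j{\left(Z,p \right)} = \frac{-5 + Z}{6} = \left(-5 + Z\right) \frac{1}{6} = - \frac{5}{6} + \frac{Z}{6}$)
$Y{\left(C \right)} = - \frac{7 \sqrt{C}}{6}$ ($Y{\left(C \right)} = \left(- \frac{5}{6} + \frac{1}{6} \left(-2\right)\right) \sqrt{C} = \left(- \frac{5}{6} - \frac{1}{3}\right) \sqrt{C} = - \frac{7 \sqrt{C}}{6}$)
$\left(Y{\left(g \right)} - 728\right) - 15293 = \left(- \frac{7 \sqrt{\frac{39}{2}}}{6} - 728\right) - 15293 = \left(- \frac{7 \frac{\sqrt{78}}{2}}{6} - 728\right) - 15293 = \left(- \frac{7 \sqrt{78}}{12} - 728\right) - 15293 = \left(-728 - \frac{7 \sqrt{78}}{12}\right) - 15293 = -16021 - \frac{7 \sqrt{78}}{12}$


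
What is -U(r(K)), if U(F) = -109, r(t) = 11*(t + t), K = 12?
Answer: 109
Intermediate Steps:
r(t) = 22*t (r(t) = 11*(2*t) = 22*t)
-U(r(K)) = -1*(-109) = 109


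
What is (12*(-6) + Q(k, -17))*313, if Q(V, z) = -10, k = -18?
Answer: -25666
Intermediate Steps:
(12*(-6) + Q(k, -17))*313 = (12*(-6) - 10)*313 = (-72 - 10)*313 = -82*313 = -25666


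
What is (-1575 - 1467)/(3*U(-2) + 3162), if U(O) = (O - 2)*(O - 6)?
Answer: -169/181 ≈ -0.93370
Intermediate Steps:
U(O) = (-6 + O)*(-2 + O) (U(O) = (-2 + O)*(-6 + O) = (-6 + O)*(-2 + O))
(-1575 - 1467)/(3*U(-2) + 3162) = (-1575 - 1467)/(3*(12 + (-2)² - 8*(-2)) + 3162) = -3042/(3*(12 + 4 + 16) + 3162) = -3042/(3*32 + 3162) = -3042/(96 + 3162) = -3042/3258 = -3042*1/3258 = -169/181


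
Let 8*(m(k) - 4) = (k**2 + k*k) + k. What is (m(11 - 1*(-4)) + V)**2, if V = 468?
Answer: 17986081/64 ≈ 2.8103e+5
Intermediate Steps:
m(k) = 4 + k**2/4 + k/8 (m(k) = 4 + ((k**2 + k*k) + k)/8 = 4 + ((k**2 + k**2) + k)/8 = 4 + (2*k**2 + k)/8 = 4 + (k + 2*k**2)/8 = 4 + (k**2/4 + k/8) = 4 + k**2/4 + k/8)
(m(11 - 1*(-4)) + V)**2 = ((4 + (11 - 1*(-4))**2/4 + (11 - 1*(-4))/8) + 468)**2 = ((4 + (11 + 4)**2/4 + (11 + 4)/8) + 468)**2 = ((4 + (1/4)*15**2 + (1/8)*15) + 468)**2 = ((4 + (1/4)*225 + 15/8) + 468)**2 = ((4 + 225/4 + 15/8) + 468)**2 = (497/8 + 468)**2 = (4241/8)**2 = 17986081/64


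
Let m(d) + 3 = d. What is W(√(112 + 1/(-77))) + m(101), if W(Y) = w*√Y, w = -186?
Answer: 98 - 186*77^(¾)*8623^(¼)/77 ≈ -507.07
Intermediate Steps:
m(d) = -3 + d
W(Y) = -186*√Y
W(√(112 + 1/(-77))) + m(101) = -186*(112 + 1/(-77))^(¼) + (-3 + 101) = -186*(112 - 1/77)^(¼) + 98 = -186*77^(¾)*8623^(¼)/77 + 98 = 98 - 186*77^(¾)*8623^(¼)/77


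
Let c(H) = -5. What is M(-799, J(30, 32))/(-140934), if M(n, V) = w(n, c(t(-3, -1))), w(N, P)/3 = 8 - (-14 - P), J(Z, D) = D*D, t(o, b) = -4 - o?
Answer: -17/46978 ≈ -0.00036187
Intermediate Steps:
J(Z, D) = D²
w(N, P) = 66 + 3*P (w(N, P) = 3*(8 - (-14 - P)) = 3*(8 + (14 + P)) = 3*(22 + P) = 66 + 3*P)
M(n, V) = 51 (M(n, V) = 66 + 3*(-5) = 66 - 15 = 51)
M(-799, J(30, 32))/(-140934) = 51/(-140934) = 51*(-1/140934) = -17/46978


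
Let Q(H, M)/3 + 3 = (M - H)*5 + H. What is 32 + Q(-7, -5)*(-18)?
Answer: 32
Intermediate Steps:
Q(H, M) = -9 - 12*H + 15*M (Q(H, M) = -9 + 3*((M - H)*5 + H) = -9 + 3*((-5*H + 5*M) + H) = -9 + 3*(-4*H + 5*M) = -9 + (-12*H + 15*M) = -9 - 12*H + 15*M)
32 + Q(-7, -5)*(-18) = 32 + (-9 - 12*(-7) + 15*(-5))*(-18) = 32 + (-9 + 84 - 75)*(-18) = 32 + 0*(-18) = 32 + 0 = 32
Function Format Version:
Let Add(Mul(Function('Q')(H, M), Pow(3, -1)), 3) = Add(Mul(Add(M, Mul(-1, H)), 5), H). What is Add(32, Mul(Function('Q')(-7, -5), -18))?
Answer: 32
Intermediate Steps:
Function('Q')(H, M) = Add(-9, Mul(-12, H), Mul(15, M)) (Function('Q')(H, M) = Add(-9, Mul(3, Add(Mul(Add(M, Mul(-1, H)), 5), H))) = Add(-9, Mul(3, Add(Add(Mul(-5, H), Mul(5, M)), H))) = Add(-9, Mul(3, Add(Mul(-4, H), Mul(5, M)))) = Add(-9, Add(Mul(-12, H), Mul(15, M))) = Add(-9, Mul(-12, H), Mul(15, M)))
Add(32, Mul(Function('Q')(-7, -5), -18)) = Add(32, Mul(Add(-9, Mul(-12, -7), Mul(15, -5)), -18)) = Add(32, Mul(Add(-9, 84, -75), -18)) = Add(32, Mul(0, -18)) = Add(32, 0) = 32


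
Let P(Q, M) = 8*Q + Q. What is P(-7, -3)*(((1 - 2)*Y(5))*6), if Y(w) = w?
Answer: 1890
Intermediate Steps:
P(Q, M) = 9*Q
P(-7, -3)*(((1 - 2)*Y(5))*6) = (9*(-7))*(((1 - 2)*5)*6) = -63*(-1*5)*6 = -(-315)*6 = -63*(-30) = 1890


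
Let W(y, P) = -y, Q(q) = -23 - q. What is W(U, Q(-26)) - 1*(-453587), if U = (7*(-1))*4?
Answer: 453615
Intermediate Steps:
U = -28 (U = -7*4 = -28)
W(U, Q(-26)) - 1*(-453587) = -1*(-28) - 1*(-453587) = 28 + 453587 = 453615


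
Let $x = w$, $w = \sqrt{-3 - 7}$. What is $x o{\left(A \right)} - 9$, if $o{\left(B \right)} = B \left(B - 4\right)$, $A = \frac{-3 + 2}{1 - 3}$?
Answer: $-9 - \frac{7 i \sqrt{10}}{4} \approx -9.0 - 5.534 i$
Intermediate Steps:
$w = i \sqrt{10}$ ($w = \sqrt{-3 - 7} = \sqrt{-10} = i \sqrt{10} \approx 3.1623 i$)
$A = \frac{1}{2}$ ($A = - \frac{1}{-2} = \left(-1\right) \left(- \frac{1}{2}\right) = \frac{1}{2} \approx 0.5$)
$o{\left(B \right)} = B \left(-4 + B\right)$
$x = i \sqrt{10} \approx 3.1623 i$
$x o{\left(A \right)} - 9 = i \sqrt{10} \frac{-4 + \frac{1}{2}}{2} - 9 = i \sqrt{10} \cdot \frac{1}{2} \left(- \frac{7}{2}\right) - 9 = i \sqrt{10} \left(- \frac{7}{4}\right) - 9 = - \frac{7 i \sqrt{10}}{4} - 9 = -9 - \frac{7 i \sqrt{10}}{4}$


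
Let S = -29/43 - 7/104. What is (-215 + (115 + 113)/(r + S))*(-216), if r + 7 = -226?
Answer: 16254547992/348431 ≈ 46651.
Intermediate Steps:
r = -233 (r = -7 - 226 = -233)
S = -3317/4472 (S = -29*1/43 - 7*1/104 = -29/43 - 7/104 = -3317/4472 ≈ -0.74173)
(-215 + (115 + 113)/(r + S))*(-216) = (-215 + (115 + 113)/(-233 - 3317/4472))*(-216) = (-215 + 228/(-1045293/4472))*(-216) = (-215 + 228*(-4472/1045293))*(-216) = (-215 - 339872/348431)*(-216) = -75252537/348431*(-216) = 16254547992/348431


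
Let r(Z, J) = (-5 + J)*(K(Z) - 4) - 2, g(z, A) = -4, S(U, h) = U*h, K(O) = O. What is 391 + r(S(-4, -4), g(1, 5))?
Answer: 281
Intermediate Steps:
r(Z, J) = -2 + (-5 + J)*(-4 + Z) (r(Z, J) = (-5 + J)*(Z - 4) - 2 = (-5 + J)*(-4 + Z) - 2 = -2 + (-5 + J)*(-4 + Z))
391 + r(S(-4, -4), g(1, 5)) = 391 + (18 - (-20)*(-4) - 4*(-4) - (-16)*(-4)) = 391 + (18 - 5*16 + 16 - 4*16) = 391 + (18 - 80 + 16 - 64) = 391 - 110 = 281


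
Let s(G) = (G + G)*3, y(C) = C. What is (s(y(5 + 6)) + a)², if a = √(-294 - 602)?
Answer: 3460 + 1056*I*√14 ≈ 3460.0 + 3951.2*I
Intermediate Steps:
s(G) = 6*G (s(G) = (2*G)*3 = 6*G)
a = 8*I*√14 (a = √(-896) = 8*I*√14 ≈ 29.933*I)
(s(y(5 + 6)) + a)² = (6*(5 + 6) + 8*I*√14)² = (6*11 + 8*I*√14)² = (66 + 8*I*√14)²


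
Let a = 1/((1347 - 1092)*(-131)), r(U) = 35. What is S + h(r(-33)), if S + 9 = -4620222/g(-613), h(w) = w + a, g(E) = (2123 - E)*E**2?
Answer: 49599099255757/1907989643640 ≈ 25.995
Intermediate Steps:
g(E) = E**2*(2123 - E)
a = -1/33405 (a = -1/131/255 = (1/255)*(-1/131) = -1/33405 ≈ -2.9936e-5)
h(w) = -1/33405 + w (h(w) = w - 1/33405 = -1/33405 + w)
S = -514308671/57116888 (S = -9 - 4620222*1/(375769*(2123 - 1*(-613))) = -9 - 4620222*1/(375769*(2123 + 613)) = -9 - 4620222/(375769*2736) = -9 - 4620222/1028103984 = -9 - 4620222*1/1028103984 = -9 - 256679/57116888 = -514308671/57116888 ≈ -9.0045)
S + h(r(-33)) = -514308671/57116888 + (-1/33405 + 35) = -514308671/57116888 + 1169174/33405 = 49599099255757/1907989643640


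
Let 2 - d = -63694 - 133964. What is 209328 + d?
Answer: 406988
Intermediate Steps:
d = 197660 (d = 2 - (-63694 - 133964) = 2 - 1*(-197658) = 2 + 197658 = 197660)
209328 + d = 209328 + 197660 = 406988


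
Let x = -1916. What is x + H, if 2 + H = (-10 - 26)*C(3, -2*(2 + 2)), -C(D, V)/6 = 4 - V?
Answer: 674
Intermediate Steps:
C(D, V) = -24 + 6*V (C(D, V) = -6*(4 - V) = -24 + 6*V)
H = 2590 (H = -2 + (-10 - 26)*(-24 + 6*(-2*(2 + 2))) = -2 - 36*(-24 + 6*(-2*4)) = -2 - 36*(-24 + 6*(-8)) = -2 - 36*(-24 - 48) = -2 - 36*(-72) = -2 + 2592 = 2590)
x + H = -1916 + 2590 = 674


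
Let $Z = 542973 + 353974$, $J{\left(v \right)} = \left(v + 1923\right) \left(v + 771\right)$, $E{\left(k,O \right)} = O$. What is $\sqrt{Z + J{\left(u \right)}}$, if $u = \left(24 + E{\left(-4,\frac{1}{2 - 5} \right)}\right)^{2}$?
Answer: $\frac{\sqrt{340381747}}{9} \approx 2049.9$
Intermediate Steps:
$u = \frac{5041}{9}$ ($u = \left(24 + \frac{1}{2 - 5}\right)^{2} = \left(24 + \frac{1}{-3}\right)^{2} = \left(24 - \frac{1}{3}\right)^{2} = \left(\frac{71}{3}\right)^{2} = \frac{5041}{9} \approx 560.11$)
$J{\left(v \right)} = \left(771 + v\right) \left(1923 + v\right)$ ($J{\left(v \right)} = \left(1923 + v\right) \left(771 + v\right) = \left(771 + v\right) \left(1923 + v\right)$)
$Z = 896947$
$\sqrt{Z + J{\left(u \right)}} = \sqrt{896947 + \left(1482633 + \left(\frac{5041}{9}\right)^{2} + 2694 \cdot \frac{5041}{9}\right)} = \sqrt{896947 + \left(1482633 + \frac{25411681}{81} + \frac{4526818}{3}\right)} = \sqrt{896947 + \frac{267729040}{81}} = \sqrt{\frac{340381747}{81}} = \frac{\sqrt{340381747}}{9}$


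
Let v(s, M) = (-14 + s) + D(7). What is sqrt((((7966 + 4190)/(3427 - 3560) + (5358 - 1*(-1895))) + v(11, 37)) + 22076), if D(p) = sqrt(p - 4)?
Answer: sqrt(517130866 + 17689*sqrt(3))/133 ≈ 170.99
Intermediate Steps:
D(p) = sqrt(-4 + p)
v(s, M) = -14 + s + sqrt(3) (v(s, M) = (-14 + s) + sqrt(-4 + 7) = (-14 + s) + sqrt(3) = -14 + s + sqrt(3))
sqrt((((7966 + 4190)/(3427 - 3560) + (5358 - 1*(-1895))) + v(11, 37)) + 22076) = sqrt((((7966 + 4190)/(3427 - 3560) + (5358 - 1*(-1895))) + (-14 + 11 + sqrt(3))) + 22076) = sqrt(((12156/(-133) + (5358 + 1895)) + (-3 + sqrt(3))) + 22076) = sqrt(((12156*(-1/133) + 7253) + (-3 + sqrt(3))) + 22076) = sqrt(((-12156/133 + 7253) + (-3 + sqrt(3))) + 22076) = sqrt((952493/133 + (-3 + sqrt(3))) + 22076) = sqrt((952094/133 + sqrt(3)) + 22076) = sqrt(3888202/133 + sqrt(3))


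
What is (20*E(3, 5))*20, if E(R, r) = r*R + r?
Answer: 8000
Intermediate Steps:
E(R, r) = r + R*r (E(R, r) = R*r + r = r + R*r)
(20*E(3, 5))*20 = (20*(5*(1 + 3)))*20 = (20*(5*4))*20 = (20*20)*20 = 400*20 = 8000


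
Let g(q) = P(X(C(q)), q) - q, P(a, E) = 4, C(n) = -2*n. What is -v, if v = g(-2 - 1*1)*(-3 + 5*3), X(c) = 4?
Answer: -84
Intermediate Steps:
g(q) = 4 - q
v = 84 (v = (4 - (-2 - 1*1))*(-3 + 5*3) = (4 - (-2 - 1))*(-3 + 15) = (4 - 1*(-3))*12 = (4 + 3)*12 = 7*12 = 84)
-v = -1*84 = -84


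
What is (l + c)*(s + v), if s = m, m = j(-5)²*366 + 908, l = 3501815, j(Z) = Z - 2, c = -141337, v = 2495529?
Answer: 8449488429338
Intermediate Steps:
j(Z) = -2 + Z
m = 18842 (m = (-2 - 5)²*366 + 908 = (-7)²*366 + 908 = 49*366 + 908 = 17934 + 908 = 18842)
s = 18842
(l + c)*(s + v) = (3501815 - 141337)*(18842 + 2495529) = 3360478*2514371 = 8449488429338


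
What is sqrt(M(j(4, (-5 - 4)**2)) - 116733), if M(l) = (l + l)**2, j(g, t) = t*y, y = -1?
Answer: I*sqrt(90489) ≈ 300.81*I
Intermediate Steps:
j(g, t) = -t (j(g, t) = t*(-1) = -t)
M(l) = 4*l**2 (M(l) = (2*l)**2 = 4*l**2)
sqrt(M(j(4, (-5 - 4)**2)) - 116733) = sqrt(4*(-(-5 - 4)**2)**2 - 116733) = sqrt(4*(-1*(-9)**2)**2 - 116733) = sqrt(4*(-1*81)**2 - 116733) = sqrt(4*(-81)**2 - 116733) = sqrt(4*6561 - 116733) = sqrt(26244 - 116733) = sqrt(-90489) = I*sqrt(90489)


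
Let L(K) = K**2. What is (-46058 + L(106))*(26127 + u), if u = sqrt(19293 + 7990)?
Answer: -909794394 - 34822*sqrt(27283) ≈ -9.1555e+8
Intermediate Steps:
u = sqrt(27283) ≈ 165.18
(-46058 + L(106))*(26127 + u) = (-46058 + 106**2)*(26127 + sqrt(27283)) = (-46058 + 11236)*(26127 + sqrt(27283)) = -34822*(26127 + sqrt(27283)) = -909794394 - 34822*sqrt(27283)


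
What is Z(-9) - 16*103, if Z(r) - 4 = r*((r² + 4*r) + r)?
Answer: -1968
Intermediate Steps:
Z(r) = 4 + r*(r² + 5*r) (Z(r) = 4 + r*((r² + 4*r) + r) = 4 + r*(r² + 5*r))
Z(-9) - 16*103 = (4 + (-9)³ + 5*(-9)²) - 16*103 = (4 - 729 + 5*81) - 1648 = (4 - 729 + 405) - 1648 = -320 - 1648 = -1968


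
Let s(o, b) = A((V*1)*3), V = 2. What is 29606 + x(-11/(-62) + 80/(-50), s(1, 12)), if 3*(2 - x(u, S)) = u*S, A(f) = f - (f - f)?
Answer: 4589681/155 ≈ 29611.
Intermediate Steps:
A(f) = f (A(f) = f - 1*0 = f + 0 = f)
s(o, b) = 6 (s(o, b) = (2*1)*3 = 2*3 = 6)
x(u, S) = 2 - S*u/3 (x(u, S) = 2 - u*S/3 = 2 - S*u/3)
29606 + x(-11/(-62) + 80/(-50), s(1, 12)) = 29606 + (2 - ⅓*6*(-11/(-62) + 80/(-50))) = 29606 + (2 - ⅓*6*(-11*(-1/62) + 80*(-1/50))) = 29606 + (2 - ⅓*6*(11/62 - 8/5)) = 29606 + (2 - ⅓*6*(-441/310)) = 29606 + (2 + 441/155) = 29606 + 751/155 = 4589681/155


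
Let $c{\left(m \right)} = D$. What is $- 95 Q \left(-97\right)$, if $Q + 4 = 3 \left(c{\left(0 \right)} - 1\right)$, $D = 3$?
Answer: $18430$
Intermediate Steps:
$c{\left(m \right)} = 3$
$Q = 2$ ($Q = -4 + 3 \left(3 - 1\right) = -4 + 3 \cdot 2 = -4 + 6 = 2$)
$- 95 Q \left(-97\right) = \left(-95\right) 2 \left(-97\right) = \left(-190\right) \left(-97\right) = 18430$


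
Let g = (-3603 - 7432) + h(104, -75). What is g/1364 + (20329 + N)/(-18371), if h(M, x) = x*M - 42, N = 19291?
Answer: -400831047/25058044 ≈ -15.996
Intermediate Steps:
h(M, x) = -42 + M*x (h(M, x) = M*x - 42 = -42 + M*x)
g = -18877 (g = (-3603 - 7432) + (-42 + 104*(-75)) = -11035 + (-42 - 7800) = -11035 - 7842 = -18877)
g/1364 + (20329 + N)/(-18371) = -18877/1364 + (20329 + 19291)/(-18371) = -18877*1/1364 + 39620*(-1/18371) = -18877/1364 - 39620/18371 = -400831047/25058044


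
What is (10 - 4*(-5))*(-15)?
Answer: -450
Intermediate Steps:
(10 - 4*(-5))*(-15) = (10 + 20)*(-15) = 30*(-15) = -450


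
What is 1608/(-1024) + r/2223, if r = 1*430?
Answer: -391783/284544 ≈ -1.3769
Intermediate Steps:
r = 430
1608/(-1024) + r/2223 = 1608/(-1024) + 430/2223 = 1608*(-1/1024) + 430*(1/2223) = -201/128 + 430/2223 = -391783/284544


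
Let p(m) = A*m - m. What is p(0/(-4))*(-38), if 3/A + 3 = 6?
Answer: 0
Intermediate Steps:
A = 1 (A = 3/(-3 + 6) = 3/3 = 3*(⅓) = 1)
p(m) = 0 (p(m) = 1*m - m = m - m = 0)
p(0/(-4))*(-38) = 0*(-38) = 0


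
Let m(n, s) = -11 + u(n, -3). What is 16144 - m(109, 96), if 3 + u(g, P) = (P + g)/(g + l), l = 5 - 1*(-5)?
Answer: 1922696/119 ≈ 16157.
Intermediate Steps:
l = 10 (l = 5 + 5 = 10)
u(g, P) = -3 + (P + g)/(10 + g) (u(g, P) = -3 + (P + g)/(g + 10) = -3 + (P + g)/(10 + g))
m(n, s) = -11 + (-33 - 2*n)/(10 + n) (m(n, s) = -11 + (-30 - 3 - 2*n)/(10 + n) = -11 + (-33 - 2*n)/(10 + n))
16144 - m(109, 96) = 16144 - 13*(-11 - 1*109)/(10 + 109) = 16144 - 13*(-11 - 109)/119 = 16144 - 13*(-120)/119 = 16144 - 1*(-1560/119) = 16144 + 1560/119 = 1922696/119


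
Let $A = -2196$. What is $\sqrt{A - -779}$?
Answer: $i \sqrt{1417} \approx 37.643 i$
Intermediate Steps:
$\sqrt{A - -779} = \sqrt{-2196 - -779} = \sqrt{-2196 + \left(-1367 + 2146\right)} = \sqrt{-2196 + 779} = \sqrt{-1417} = i \sqrt{1417}$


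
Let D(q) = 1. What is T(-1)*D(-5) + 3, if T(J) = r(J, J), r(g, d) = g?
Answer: 2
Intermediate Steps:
T(J) = J
T(-1)*D(-5) + 3 = -1*1 + 3 = -1 + 3 = 2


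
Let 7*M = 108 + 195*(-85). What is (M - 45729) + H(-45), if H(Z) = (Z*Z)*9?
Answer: -208995/7 ≈ -29856.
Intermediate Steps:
H(Z) = 9*Z² (H(Z) = Z²*9 = 9*Z²)
M = -16467/7 (M = (108 + 195*(-85))/7 = (108 - 16575)/7 = (⅐)*(-16467) = -16467/7 ≈ -2352.4)
(M - 45729) + H(-45) = (-16467/7 - 45729) + 9*(-45)² = -336570/7 + 9*2025 = -336570/7 + 18225 = -208995/7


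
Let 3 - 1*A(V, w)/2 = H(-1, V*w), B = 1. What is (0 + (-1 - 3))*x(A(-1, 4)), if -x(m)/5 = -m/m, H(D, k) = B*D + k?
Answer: -20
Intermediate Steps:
H(D, k) = D + k (H(D, k) = 1*D + k = D + k)
A(V, w) = 8 - 2*V*w (A(V, w) = 6 - 2*(-1 + V*w) = 6 + (2 - 2*V*w) = 8 - 2*V*w)
x(m) = 5 (x(m) = -(-5)*m/m = -(-5) = -5*(-1) = 5)
(0 + (-1 - 3))*x(A(-1, 4)) = (0 + (-1 - 3))*5 = (0 - 4)*5 = -4*5 = -20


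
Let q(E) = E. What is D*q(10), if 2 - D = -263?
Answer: 2650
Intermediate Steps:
D = 265 (D = 2 - 1*(-263) = 2 + 263 = 265)
D*q(10) = 265*10 = 2650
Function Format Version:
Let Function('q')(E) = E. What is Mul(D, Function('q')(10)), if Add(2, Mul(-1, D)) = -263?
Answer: 2650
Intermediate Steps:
D = 265 (D = Add(2, Mul(-1, -263)) = Add(2, 263) = 265)
Mul(D, Function('q')(10)) = Mul(265, 10) = 2650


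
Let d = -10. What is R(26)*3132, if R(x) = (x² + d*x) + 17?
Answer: 1356156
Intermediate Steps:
R(x) = 17 + x² - 10*x (R(x) = (x² - 10*x) + 17 = 17 + x² - 10*x)
R(26)*3132 = (17 + 26² - 10*26)*3132 = (17 + 676 - 260)*3132 = 433*3132 = 1356156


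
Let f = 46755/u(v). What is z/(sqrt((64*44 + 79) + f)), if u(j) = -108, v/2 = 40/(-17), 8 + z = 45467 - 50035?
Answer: -9152*sqrt(88635)/29545 ≈ -92.222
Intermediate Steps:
z = -4576 (z = -8 + (45467 - 50035) = -8 - 4568 = -4576)
v = -80/17 (v = 2*(40/(-17)) = 2*(40*(-1/17)) = 2*(-40/17) = -80/17 ≈ -4.7059)
f = -5195/12 (f = 46755/(-108) = 46755*(-1/108) = -5195/12 ≈ -432.92)
z/(sqrt((64*44 + 79) + f)) = -4576/sqrt((64*44 + 79) - 5195/12) = -4576/sqrt((2816 + 79) - 5195/12) = -4576/sqrt(2895 - 5195/12) = -4576*2*sqrt(88635)/29545 = -9152*sqrt(88635)/29545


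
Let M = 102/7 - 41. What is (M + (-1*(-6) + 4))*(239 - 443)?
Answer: 23460/7 ≈ 3351.4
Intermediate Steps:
M = -185/7 (M = 102*(⅐) - 41 = 102/7 - 41 = -185/7 ≈ -26.429)
(M + (-1*(-6) + 4))*(239 - 443) = (-185/7 + (-1*(-6) + 4))*(239 - 443) = (-185/7 + (6 + 4))*(-204) = (-185/7 + 10)*(-204) = -115/7*(-204) = 23460/7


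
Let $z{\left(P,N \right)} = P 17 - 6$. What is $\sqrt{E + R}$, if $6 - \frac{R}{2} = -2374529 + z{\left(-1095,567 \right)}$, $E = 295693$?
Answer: $\sqrt{5082005} \approx 2254.3$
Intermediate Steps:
$z{\left(P,N \right)} = -6 + 17 P$ ($z{\left(P,N \right)} = 17 P - 6 = -6 + 17 P$)
$R = 4786312$ ($R = 12 - 2 \left(-2374529 + \left(-6 + 17 \left(-1095\right)\right)\right) = 12 - 2 \left(-2374529 - 18621\right) = 12 - -4786300 = 12 + 4786300 = 4786312$)
$\sqrt{E + R} = \sqrt{295693 + 4786312} = \sqrt{5082005}$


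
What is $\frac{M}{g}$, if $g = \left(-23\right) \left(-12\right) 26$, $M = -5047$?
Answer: $- \frac{5047}{7176} \approx -0.70332$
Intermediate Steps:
$g = 7176$ ($g = 276 \cdot 26 = 7176$)
$\frac{M}{g} = - \frac{5047}{7176}$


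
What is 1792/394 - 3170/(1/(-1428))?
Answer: 891772616/197 ≈ 4.5268e+6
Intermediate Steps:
1792/394 - 3170/(1/(-1428)) = 1792*(1/394) - 3170/(-1/1428) = 896/197 - 3170*(-1428) = 896/197 + 4526760 = 891772616/197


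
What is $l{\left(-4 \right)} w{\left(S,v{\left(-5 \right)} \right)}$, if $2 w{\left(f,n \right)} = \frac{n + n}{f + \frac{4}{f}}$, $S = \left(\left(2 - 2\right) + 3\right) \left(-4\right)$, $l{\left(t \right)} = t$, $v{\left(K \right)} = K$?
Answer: $- \frac{60}{37} \approx -1.6216$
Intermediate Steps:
$S = -12$ ($S = \left(\left(2 - 2\right) + 3\right) \left(-4\right) = \left(0 + 3\right) \left(-4\right) = 3 \left(-4\right) = -12$)
$w{\left(f,n \right)} = \frac{n}{f + \frac{4}{f}}$ ($w{\left(f,n \right)} = \frac{\left(n + n\right) \frac{1}{f + \frac{4}{f}}}{2} = \frac{2 n \frac{1}{f + \frac{4}{f}}}{2} = \frac{n}{f + \frac{4}{f}}$)
$l{\left(-4 \right)} w{\left(S,v{\left(-5 \right)} \right)} = - 4 \left(\left(-12\right) \left(-5\right) \frac{1}{4 + \left(-12\right)^{2}}\right) = - 4 \left(\left(-12\right) \left(-5\right) \frac{1}{4 + 144}\right) = - 4 \left(\left(-12\right) \left(-5\right) \frac{1}{148}\right) = \left(-4\right) \frac{15}{37} = - \frac{60}{37}$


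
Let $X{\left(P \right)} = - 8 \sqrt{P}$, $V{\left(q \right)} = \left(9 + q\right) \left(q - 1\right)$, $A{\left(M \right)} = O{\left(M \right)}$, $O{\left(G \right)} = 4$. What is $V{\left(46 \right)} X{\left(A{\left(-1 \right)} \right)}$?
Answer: $-39600$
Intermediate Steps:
$A{\left(M \right)} = 4$
$V{\left(q \right)} = \left(-1 + q\right) \left(9 + q\right)$ ($V{\left(q \right)} = \left(9 + q\right) \left(-1 + q\right) = \left(-1 + q\right) \left(9 + q\right)$)
$V{\left(46 \right)} X{\left(A{\left(-1 \right)} \right)} = \left(-9 + 46^{2} + 8 \cdot 46\right) \left(- 8 \sqrt{4}\right) = \left(-9 + 2116 + 368\right) \left(\left(-8\right) 2\right) = 2475 \left(-16\right) = -39600$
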